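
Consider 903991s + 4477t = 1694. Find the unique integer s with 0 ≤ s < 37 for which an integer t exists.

20

Euclid: 903991 = 201·4477 + 4114; 4477 = 1·4114 + 363; 4114 = 11·363 + 121; 363 = 3·121 + 0 → gcd = 121; 1694 = 121·14.
Back-substitution yields 903991·(12) + 4477·(-2423) = 121, so one solution is s = 12·14 = 168, t = -2423·14 = -33922.
Solutions in s differ by 4477/121 = 37; the one in [0, 37) is 168 mod 37 = 20.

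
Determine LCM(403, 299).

gcd first: 403 = 1·299 + 104; 299 = 2·104 + 91; 104 = 1·91 + 13; 91 = 7·13 + 0 → gcd = 13
lcm = 403·299/gcd = 120497/13 = 9269

9269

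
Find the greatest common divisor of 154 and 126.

14

154 = 2 · 7 · 11
126 = 2 · 3² · 7
Common: 2 · 7 = 14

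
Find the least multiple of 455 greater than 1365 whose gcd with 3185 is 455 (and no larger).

Multiples of 455 above 1365: 455·4, 455·5, … . Need the cofactor coprime to 3185/455 = 7.
Checking s = 4, 5, … the first with gcd(s, 7) = 1 is s = 4, giving 1820.

1820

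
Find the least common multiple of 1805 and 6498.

gcd first: 6498 = 3·1805 + 1083; 1805 = 1·1083 + 722; 1083 = 1·722 + 361; 722 = 2·361 + 0 → gcd = 361
lcm = 1805·6498/gcd = 11728890/361 = 32490

32490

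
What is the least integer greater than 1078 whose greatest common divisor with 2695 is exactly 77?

1232

2695 = 77·35. Any m with gcd(m, 2695) = 77 is a multiple of 77, say 77s, with s coprime to 35.
Need s > 1078/77, so s ≥ 15. First s ≥ 15 with gcd(s, 35) = 1 is s = 16. Thus m = 77·16 = 1232.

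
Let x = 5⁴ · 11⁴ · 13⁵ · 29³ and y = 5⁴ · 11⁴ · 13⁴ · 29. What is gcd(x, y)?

min exponent per shared prime: 5⁴ · 11⁴ · 13⁴ · 29 = 7579179018125

7579179018125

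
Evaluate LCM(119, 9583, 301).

7005173

119 = 7 · 17; 9583 = 7 · 37²; 301 = 7 · 43
lcm takes max exponent of each prime: 7 · 17 · 37² · 43 = 7005173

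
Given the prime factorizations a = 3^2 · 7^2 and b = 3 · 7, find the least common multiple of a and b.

441

max exponent per prime: 3^2 · 7^2 = 441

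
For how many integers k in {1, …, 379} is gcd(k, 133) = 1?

308

133 = 7·19. Inclusion–exclusion on these primes:
379 − ⌊379/7⌋ − ⌊379/19⌋ + ⌊379/133⌋ = 308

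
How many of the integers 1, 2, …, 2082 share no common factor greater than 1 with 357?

Prime factors of 357: 3, 7, 17. Count integers ≤ 2082 divisible by none of them.
By inclusion–exclusion: 2082 − ⌊2082/3⌋ − ⌊2082/7⌋ − ⌊2082/17⌋ + ⌊2082/21⌋ + ⌊2082/51⌋ + ⌊2082/119⌋ − ⌊2082/357⌋ = 1120.

1120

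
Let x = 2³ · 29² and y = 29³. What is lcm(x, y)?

195112

max exponent per prime: 2³ · 29³ = 195112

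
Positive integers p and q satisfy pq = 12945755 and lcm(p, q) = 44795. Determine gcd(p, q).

gcd·lcm = product, so gcd = 12945755/44795 = 289.

289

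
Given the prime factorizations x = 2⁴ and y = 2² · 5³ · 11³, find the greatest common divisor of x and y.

4

min exponent per shared prime: 2² = 4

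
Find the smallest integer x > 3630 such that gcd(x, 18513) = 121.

Multiples of 121 above 3630: 121·31, 121·32, … . Need the cofactor coprime to 18513/121 = 153.
Checking s = 31, 32, … the first with gcd(s, 153) = 1 is s = 31, giving 3751.

3751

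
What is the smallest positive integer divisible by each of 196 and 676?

196 = 2² · 7²; 676 = 2² · 13²
max exponents: 2² · 7² · 13² = 33124

33124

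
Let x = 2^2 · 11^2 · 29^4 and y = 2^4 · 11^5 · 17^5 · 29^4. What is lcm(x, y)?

2587736233941706672

max exponent per prime: 2^4 · 11^5 · 17^5 · 29^4 = 2587736233941706672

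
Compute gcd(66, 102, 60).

6

66 = 2 · 3 · 11; 102 = 2 · 3 · 17; 60 = 2² · 3 · 5
gcd takes min exponent of each prime: 2 · 3 = 6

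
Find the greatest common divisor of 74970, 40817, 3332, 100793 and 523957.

833

gcd(74970, 40817): 74970 = 1·40817 + 34153; 40817 = 1·34153 + 6664; 34153 = 5·6664 + 833; 6664 = 8·833 + 0 → 833
gcd(833, 3332): 3332 = 4·833 + 0 → 833
gcd(833, 100793): 100793 = 121·833 + 0 → 833
gcd(833, 523957): 523957 = 629·833 + 0 → 833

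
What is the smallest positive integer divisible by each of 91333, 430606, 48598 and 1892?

91333 = 11 · 19² · 23; 430606 = 2 · 11 · 23² · 37; 48598 = 2 · 11 · 47²; 1892 = 2² · 11 · 43
lcm takes max exponent of each prime: 2² · 11 · 19² · 23² · 37 · 43 · 47² = 29531223872084

29531223872084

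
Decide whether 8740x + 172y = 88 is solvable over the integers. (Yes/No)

Yes

By Bézout, 8740x + 172y = 88 has integer solutions iff gcd(8740, 172) | 88.
Euclid: 8740 = 50·172 + 140; 172 = 1·140 + 32; 140 = 4·32 + 12; 32 = 2·12 + 8; 12 = 1·8 + 4; 8 = 2·4 + 0. gcd = 4; 88 mod 4 = 0. Yes.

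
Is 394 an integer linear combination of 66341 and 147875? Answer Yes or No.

By Bézout, 66341p + 147875q = 394 has integer solutions iff gcd(66341, 147875) | 394.
Euclid: 147875 = 2·66341 + 15193; 66341 = 4·15193 + 5569; 15193 = 2·5569 + 4055; 5569 = 1·4055 + 1514; 4055 = 2·1514 + 1027; 1514 = 1·1027 + 487; 1027 = 2·487 + 53; 487 = 9·53 + 10; 53 = 5·10 + 3; 10 = 3·3 + 1; 3 = 3·1 + 0. gcd = 1; 394 mod 1 = 0. Yes.

Yes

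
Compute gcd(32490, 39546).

Euclid: 39546 = 1·32490 + 7056; 32490 = 4·7056 + 4266; 7056 = 1·4266 + 2790; 4266 = 1·2790 + 1476; 2790 = 1·1476 + 1314; 1476 = 1·1314 + 162; 1314 = 8·162 + 18; 162 = 9·18 + 0. Last nonzero remainder: 18.

18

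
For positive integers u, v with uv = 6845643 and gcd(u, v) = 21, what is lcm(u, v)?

gcd·lcm = product, so lcm = 6845643/21 = 325983.

325983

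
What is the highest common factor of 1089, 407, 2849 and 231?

gcd(1089, 407): 1089 = 2·407 + 275; 407 = 1·275 + 132; 275 = 2·132 + 11; 132 = 12·11 + 0 → 11
gcd(11, 2849): 2849 = 259·11 + 0 → 11
gcd(11, 231): 231 = 21·11 + 0 → 11

11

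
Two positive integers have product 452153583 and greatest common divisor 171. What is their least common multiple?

2644173

gcd·lcm = product, so lcm = 452153583/171 = 2644173.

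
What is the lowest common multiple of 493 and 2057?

59653

gcd first: 2057 = 4·493 + 85; 493 = 5·85 + 68; 85 = 1·68 + 17; 68 = 4·17 + 0 → gcd = 17
lcm = 493·2057/gcd = 1014101/17 = 59653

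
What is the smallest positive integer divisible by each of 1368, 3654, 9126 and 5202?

40690023192

1368 = 2³ · 3² · 19; 3654 = 2 · 3² · 7 · 29; 9126 = 2 · 3³ · 13²; 5202 = 2 · 3² · 17²
lcm takes max exponent of each prime: 2³ · 3³ · 7 · 13² · 17² · 19 · 29 = 40690023192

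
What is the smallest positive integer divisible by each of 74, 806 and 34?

lcm(74, 806) = 74·806/gcd = 59644/2 = 29822
lcm(29822, 34) = 29822·34/gcd = 1013948/2 = 506974

506974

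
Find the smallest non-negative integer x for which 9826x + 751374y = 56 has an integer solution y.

Euclid: 751374 = 76·9826 + 4598; 9826 = 2·4598 + 630; 4598 = 7·630 + 188; 630 = 3·188 + 66; 188 = 2·66 + 56; 66 = 1·56 + 10; 56 = 5·10 + 6; 10 = 1·6 + 4; 6 = 1·4 + 2; 4 = 2·2 + 0 → gcd = 2; 56 = 2·28.
Back-substitution yields 9826·(-147889) + 751374·(1934) = 2, so one solution is x = -147889·28 = -4140892, y = 1934·28 = 54152.
Solutions in x differ by 751374/2 = 375687; the one in [0, 375687) is -4140892 mod 375687 = 367352.

367352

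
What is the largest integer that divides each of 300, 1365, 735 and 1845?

300 = 2² · 3 · 5²; 1365 = 3 · 5 · 7 · 13; 735 = 3 · 5 · 7²; 1845 = 3² · 5 · 41
gcd takes min exponent of each prime: 3 · 5 = 15

15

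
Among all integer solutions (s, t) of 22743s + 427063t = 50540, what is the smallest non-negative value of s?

21

Reduce mod 427063: 22743s ≡ 50540 (mod 427063). With g = gcd(22743, 427063) = 2527 dividing 50540, divide through: 9s ≡ 20 (mod 169).
Since gcd(9, 169) = 1, s ≡ 20·(9)⁻¹ ≡ 21 (mod 169). Smallest non-negative: 21.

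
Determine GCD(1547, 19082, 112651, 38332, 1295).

gcd(1547, 19082): 19082 = 12·1547 + 518; 1547 = 2·518 + 511; 518 = 1·511 + 7; 511 = 73·7 + 0 → 7
gcd(7, 112651): 112651 = 16093·7 + 0 → 7
gcd(7, 38332): 38332 = 5476·7 + 0 → 7
gcd(7, 1295): 1295 = 185·7 + 0 → 7

7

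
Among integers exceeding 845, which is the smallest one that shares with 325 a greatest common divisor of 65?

gcd(t, 325) = 65 forces 65 | t; write t = 65s. Then gcd(65s, 65·5) = 65·gcd(s, 5), so need gcd(s, 5) = 1.
65s > 845 gives s ≥ 14. The least s ≥ 14 coprime to 5 is 14, so t = 65·14 = 910.

910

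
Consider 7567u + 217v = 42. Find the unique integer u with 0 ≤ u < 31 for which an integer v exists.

Reduce mod 217: 7567u ≡ 42 (mod 217). With g = gcd(7567, 217) = 7 dividing 42, divide through: 1081u ≡ 6 (mod 31).
Since gcd(1081, 31) = 1, u ≡ 6·(1081)⁻¹ ≡ 14 (mod 31). Smallest non-negative: 14.

14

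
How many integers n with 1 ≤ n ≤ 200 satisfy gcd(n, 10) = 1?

80

Prime factors of 10: 2, 5. Count integers ≤ 200 divisible by none of them.
By inclusion–exclusion: 200 − ⌊200/2⌋ − ⌊200/5⌋ + ⌊200/10⌋ = 80.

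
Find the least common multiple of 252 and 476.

gcd first: 476 = 1·252 + 224; 252 = 1·224 + 28; 224 = 8·28 + 0 → gcd = 28
lcm = 252·476/gcd = 119952/28 = 4284

4284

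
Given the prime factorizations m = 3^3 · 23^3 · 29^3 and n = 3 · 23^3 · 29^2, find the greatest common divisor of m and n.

30697341

min exponent per shared prime: 3 · 23^3 · 29^2 = 30697341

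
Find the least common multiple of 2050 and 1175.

gcd first: 2050 = 1·1175 + 875; 1175 = 1·875 + 300; 875 = 2·300 + 275; 300 = 1·275 + 25; 275 = 11·25 + 0 → gcd = 25
lcm = 2050·1175/gcd = 2408750/25 = 96350

96350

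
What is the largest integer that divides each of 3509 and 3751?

3509 = 11² · 29
3751 = 11² · 31
Common: 11² = 121

121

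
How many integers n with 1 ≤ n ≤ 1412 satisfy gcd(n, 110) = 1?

110 = 2·5·11. Inclusion–exclusion on these primes:
1412 − ⌊1412/2⌋ − ⌊1412/5⌋ − ⌊1412/11⌋ + ⌊1412/10⌋ + ⌊1412/22⌋ + ⌊1412/55⌋ − ⌊1412/110⌋ = 514

514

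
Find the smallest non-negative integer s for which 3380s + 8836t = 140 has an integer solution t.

gcd(3380, 8836) = 4 (Euclid: 8836 = 2·3380 + 2076; 3380 = 1·2076 + 1304; 2076 = 1·1304 + 772; 1304 = 1·772 + 532; 772 = 1·532 + 240; 532 = 2·240 + 52; 240 = 4·52 + 32; 52 = 1·32 + 20; 32 = 1·20 + 12; 20 = 1·12 + 8; 12 = 1·8 + 4; 8 = 2·4 + 0), and 4 | 140.
Extended Euclid: 3380·(-847) + 8836·(324) = 4. Scale by 35: s₀ = -29645.
General solution s = s₀ + 2209k; reducing mod 2209 gives s = 1281 (and t = -490).

1281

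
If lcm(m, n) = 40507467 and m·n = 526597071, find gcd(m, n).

13

gcd·lcm = product, so gcd = 526597071/40507467 = 13.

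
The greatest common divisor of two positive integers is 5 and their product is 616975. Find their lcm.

For any two positive integers, gcd × lcm equals their product. Hence lcm = 616975 / 5 = 123395.

123395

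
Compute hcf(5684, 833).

49

5684 = 2² · 7² · 29
833 = 7² · 17
Common: 7² = 49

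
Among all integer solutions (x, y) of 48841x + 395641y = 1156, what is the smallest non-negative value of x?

gcd(48841, 395641) = 289 (Euclid: 395641 = 8·48841 + 4913; 48841 = 9·4913 + 4624; 4913 = 1·4624 + 289; 4624 = 16·289 + 0), and 289 | 1156.
Extended Euclid: 48841·(-81) + 395641·(10) = 289. Scale by 4: x₀ = -324.
General solution x = x₀ + 1369t; reducing mod 1369 gives x = 1045 (and y = -129).

1045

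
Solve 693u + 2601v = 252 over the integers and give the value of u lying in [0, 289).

158

Euclid: 2601 = 3·693 + 522; 693 = 1·522 + 171; 522 = 3·171 + 9; 171 = 19·9 + 0 → gcd = 9; 252 = 9·28.
Back-substitution yields 693·(-15) + 2601·(4) = 9, so one solution is u = -15·28 = -420, v = 4·28 = 112.
Solutions in u differ by 2601/9 = 289; the one in [0, 289) is -420 mod 289 = 158.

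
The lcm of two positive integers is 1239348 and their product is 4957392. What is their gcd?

From gcd × lcm = uv: gcd = 4957392 / 1239348 = 4.

4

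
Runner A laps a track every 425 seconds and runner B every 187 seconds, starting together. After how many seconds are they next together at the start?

gcd first: 425 = 2·187 + 51; 187 = 3·51 + 34; 51 = 1·34 + 17; 34 = 2·17 + 0 → gcd = 17
lcm = 425·187/gcd = 79475/17 = 4675

4675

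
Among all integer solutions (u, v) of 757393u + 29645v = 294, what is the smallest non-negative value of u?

Reduce mod 29645: 757393u ≡ 294 (mod 29645). With g = gcd(757393, 29645) = 49 dividing 294, divide through: 15457u ≡ 6 (mod 605).
Since gcd(15457, 605) = 1, u ≡ 6·(15457)⁻¹ ≡ 113 (mod 605). Smallest non-negative: 113.

113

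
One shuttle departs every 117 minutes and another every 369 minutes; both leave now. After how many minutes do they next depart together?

4797

gcd first: 369 = 3·117 + 18; 117 = 6·18 + 9; 18 = 2·9 + 0 → gcd = 9
lcm = 117·369/gcd = 43173/9 = 4797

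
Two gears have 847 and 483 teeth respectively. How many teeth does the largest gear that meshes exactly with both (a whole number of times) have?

Euclid: 847 = 1·483 + 364; 483 = 1·364 + 119; 364 = 3·119 + 7; 119 = 17·7 + 0. Last nonzero remainder: 7.

7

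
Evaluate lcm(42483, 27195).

7859355

gcd first: 42483 = 1·27195 + 15288; 27195 = 1·15288 + 11907; 15288 = 1·11907 + 3381; 11907 = 3·3381 + 1764; 3381 = 1·1764 + 1617; 1764 = 1·1617 + 147; 1617 = 11·147 + 0 → gcd = 147
lcm = 42483·27195/gcd = 1155325185/147 = 7859355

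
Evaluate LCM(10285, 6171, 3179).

lcm(10285, 6171) = 10285·6171/gcd = 63468735/2057 = 30855
lcm(30855, 3179) = 30855·3179/gcd = 98088045/187 = 524535

524535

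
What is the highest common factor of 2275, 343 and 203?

7

gcd(2275, 343): 2275 = 6·343 + 217; 343 = 1·217 + 126; 217 = 1·126 + 91; 126 = 1·91 + 35; 91 = 2·35 + 21; 35 = 1·21 + 14; 21 = 1·14 + 7; 14 = 2·7 + 0 → 7
gcd(7, 203): 203 = 29·7 + 0 → 7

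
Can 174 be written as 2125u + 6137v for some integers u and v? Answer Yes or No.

No

gcd(2125, 6137): 6137 = 2·2125 + 1887; 2125 = 1·1887 + 238; 1887 = 7·238 + 221; 238 = 1·221 + 17; 221 = 13·17 + 0 → 17
17 does not divide 174, so a solution does not exist.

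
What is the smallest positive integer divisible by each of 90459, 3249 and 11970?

120310470

90459 = 3² · 19 · 23²; 3249 = 3² · 19²; 11970 = 2 · 3² · 5 · 7 · 19
lcm takes max exponent of each prime: 2 · 3² · 5 · 7 · 19² · 23² = 120310470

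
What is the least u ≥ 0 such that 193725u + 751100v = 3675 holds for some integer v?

1547

gcd(193725, 751100) = 175 (Euclid: 751100 = 3·193725 + 169925; 193725 = 1·169925 + 23800; 169925 = 7·23800 + 3325; 23800 = 7·3325 + 525; 3325 = 6·525 + 175; 525 = 3·175 + 0), and 175 | 3675.
Extended Euclid: 193725·(-1357) + 751100·(350) = 175. Scale by 21: u₀ = -28497.
General solution u = u₀ + 4292t; reducing mod 4292 gives u = 1547 (and v = -399).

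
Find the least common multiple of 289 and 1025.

289 = 17²; 1025 = 5² · 41
max exponents: 5² · 17² · 41 = 296225

296225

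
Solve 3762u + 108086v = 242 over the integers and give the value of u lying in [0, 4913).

gcd(3762, 108086) = 22 (Euclid: 108086 = 28·3762 + 2750; 3762 = 1·2750 + 1012; 2750 = 2·1012 + 726; 1012 = 1·726 + 286; 726 = 2·286 + 154; 286 = 1·154 + 132; 154 = 1·132 + 22; 132 = 6·22 + 0), and 22 | 242.
Extended Euclid: 3762·(-747) + 108086·(26) = 22. Scale by 11: u₀ = -8217.
General solution u = u₀ + 4913t; reducing mod 4913 gives u = 1609 (and v = -56).

1609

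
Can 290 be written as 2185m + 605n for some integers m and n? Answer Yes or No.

Yes

gcd(2185, 605): 2185 = 3·605 + 370; 605 = 1·370 + 235; 370 = 1·235 + 135; 235 = 1·135 + 100; 135 = 1·100 + 35; 100 = 2·35 + 30; 35 = 1·30 + 5; 30 = 6·5 + 0 → 5
5 divides 290, so a solution exists.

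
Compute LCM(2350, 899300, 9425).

lcm(2350, 899300) = 2350·899300/gcd = 2113355000/50 = 42267100
lcm(42267100, 9425) = 42267100·9425/gcd = 398367417500/25 = 15934696700

15934696700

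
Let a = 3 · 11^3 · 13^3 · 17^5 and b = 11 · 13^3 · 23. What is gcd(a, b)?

min exponent per shared prime: 11 · 13^3 = 24167

24167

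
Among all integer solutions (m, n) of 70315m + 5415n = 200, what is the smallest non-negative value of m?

Reduce mod 5415: 70315m ≡ 200 (mod 5415). With g = gcd(70315, 5415) = 5 dividing 200, divide through: 14063m ≡ 40 (mod 1083).
Since gcd(14063, 1083) = 1, m ≡ 40·(14063)⁻¹ ≡ 539 (mod 1083). Smallest non-negative: 539.

539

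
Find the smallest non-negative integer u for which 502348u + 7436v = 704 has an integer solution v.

Reduce mod 7436: 502348u ≡ 704 (mod 7436). With g = gcd(502348, 7436) = 44 dividing 704, divide through: 11417u ≡ 16 (mod 169).
Since gcd(11417, 169) = 1, u ≡ 16·(11417)⁻¹ ≡ 144 (mod 169). Smallest non-negative: 144.

144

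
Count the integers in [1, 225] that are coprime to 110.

Prime factors of 110: 2, 5, 11. Count integers ≤ 225 divisible by none of them.
By inclusion–exclusion: 225 − ⌊225/2⌋ − ⌊225/5⌋ − ⌊225/11⌋ + ⌊225/10⌋ + ⌊225/22⌋ + ⌊225/55⌋ − ⌊225/110⌋ = 82.

82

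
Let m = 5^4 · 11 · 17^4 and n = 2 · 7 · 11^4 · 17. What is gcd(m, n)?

187

min exponent per shared prime: 11 · 17 = 187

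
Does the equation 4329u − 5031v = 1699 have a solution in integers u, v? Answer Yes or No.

By Bézout, 4329u − 5031v = 1699 has integer solutions iff gcd(4329, 5031) | 1699.
Euclid: 5031 = 1·4329 + 702; 4329 = 6·702 + 117; 702 = 6·117 + 0. gcd = 117; 1699 mod 117 = 61. No.

No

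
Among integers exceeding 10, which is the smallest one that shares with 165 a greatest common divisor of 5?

gcd(x, 165) = 5 forces 5 | x; write x = 5s. Then gcd(5s, 5·33) = 5·gcd(s, 33), so need gcd(s, 33) = 1.
5s > 10 gives s ≥ 3. The least s ≥ 3 coprime to 33 is 4, so x = 5·4 = 20.

20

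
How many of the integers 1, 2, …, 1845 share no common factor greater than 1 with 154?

719

154 = 2·7·11. Inclusion–exclusion on these primes:
1845 − ⌊1845/2⌋ − ⌊1845/7⌋ − ⌊1845/11⌋ + ⌊1845/14⌋ + ⌊1845/22⌋ + ⌊1845/77⌋ − ⌊1845/154⌋ = 719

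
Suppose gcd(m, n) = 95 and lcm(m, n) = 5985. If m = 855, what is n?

665

m·n = gcd·lcm = 95·5985 = 568575, so n = 568575/855 = 665.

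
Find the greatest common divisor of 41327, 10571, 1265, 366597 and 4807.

11

gcd(41327, 10571): 41327 = 3·10571 + 9614; 10571 = 1·9614 + 957; 9614 = 10·957 + 44; 957 = 21·44 + 33; 44 = 1·33 + 11; 33 = 3·11 + 0 → 11
gcd(11, 1265): 1265 = 115·11 + 0 → 11
gcd(11, 366597): 366597 = 33327·11 + 0 → 11
gcd(11, 4807): 4807 = 437·11 + 0 → 11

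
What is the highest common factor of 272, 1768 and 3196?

272 = 2⁴ · 17; 1768 = 2³ · 13 · 17; 3196 = 2² · 17 · 47
gcd takes min exponent of each prime: 2² · 17 = 68

68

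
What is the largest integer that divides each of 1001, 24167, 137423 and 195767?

gcd(1001, 24167): 24167 = 24·1001 + 143; 1001 = 7·143 + 0 → 143
gcd(143, 137423): 137423 = 961·143 + 0 → 143
gcd(143, 195767): 195767 = 1369·143 + 0 → 143

143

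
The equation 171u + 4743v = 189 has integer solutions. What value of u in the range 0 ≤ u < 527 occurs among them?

Euclid: 4743 = 27·171 + 126; 171 = 1·126 + 45; 126 = 2·45 + 36; 45 = 1·36 + 9; 36 = 4·9 + 0 → gcd = 9; 189 = 9·21.
Back-substitution yields 171·(111) + 4743·(-4) = 9, so one solution is u = 111·21 = 2331, v = -4·21 = -84.
Solutions in u differ by 4743/9 = 527; the one in [0, 527) is 2331 mod 527 = 223.

223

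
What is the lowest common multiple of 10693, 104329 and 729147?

lcm(10693, 104329) = 10693·104329/gcd = 1115589997/289 = 3860173
lcm(3860173, 729147) = 3860173·729147/gcd = 2814633562431/289 = 9739216479

9739216479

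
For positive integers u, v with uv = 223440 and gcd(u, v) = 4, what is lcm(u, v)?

55860

Since gcd(u,v)·lcm(u,v) = uv, lcm = 223440/4 = 55860.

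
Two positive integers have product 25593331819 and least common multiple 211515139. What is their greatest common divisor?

121

From gcd × lcm = ab: gcd = 25593331819 / 211515139 = 121.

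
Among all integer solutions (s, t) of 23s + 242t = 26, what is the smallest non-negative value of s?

180

gcd(23, 242) = 1 (Euclid: 242 = 10·23 + 12; 23 = 1·12 + 11; 12 = 1·11 + 1; 11 = 11·1 + 0), and 1 | 26.
Extended Euclid: 23·(-21) + 242·(2) = 1. Scale by 26: s₀ = -546.
General solution s = s₀ + 242k; reducing mod 242 gives s = 180 (and t = -17).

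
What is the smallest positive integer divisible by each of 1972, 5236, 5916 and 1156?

7744044

1972 = 2² · 17 · 29; 5236 = 2² · 7 · 11 · 17; 5916 = 2² · 3 · 17 · 29; 1156 = 2² · 17²
lcm takes max exponent of each prime: 2² · 3 · 7 · 11 · 17² · 29 = 7744044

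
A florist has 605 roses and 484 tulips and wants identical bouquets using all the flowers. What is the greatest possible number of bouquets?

605 = 5 · 11²
484 = 2² · 11²
Common: 11² = 121

121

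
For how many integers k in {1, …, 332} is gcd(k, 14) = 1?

Prime factors of 14: 2, 7. Count integers ≤ 332 divisible by none of them.
By inclusion–exclusion: 332 − ⌊332/2⌋ − ⌊332/7⌋ + ⌊332/14⌋ = 142.

142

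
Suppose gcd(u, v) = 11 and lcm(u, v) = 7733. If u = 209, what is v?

u·v = gcd·lcm = 11·7733 = 85063, so v = 85063/209 = 407.

407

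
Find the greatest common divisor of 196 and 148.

4

196 = 2² · 7²
148 = 2² · 37
Common: 2² = 4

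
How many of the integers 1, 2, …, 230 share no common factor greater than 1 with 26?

Prime factors of 26: 2, 13. Count integers ≤ 230 divisible by none of them.
By inclusion–exclusion: 230 − ⌊230/2⌋ − ⌊230/13⌋ + ⌊230/26⌋ = 106.

106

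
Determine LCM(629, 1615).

gcd first: 1615 = 2·629 + 357; 629 = 1·357 + 272; 357 = 1·272 + 85; 272 = 3·85 + 17; 85 = 5·17 + 0 → gcd = 17
lcm = 629·1615/gcd = 1015835/17 = 59755

59755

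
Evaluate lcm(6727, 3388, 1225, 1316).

lcm(6727, 3388) = 6727·3388/gcd = 22791076/7 = 3255868
lcm(3255868, 1225) = 3255868·1225/gcd = 3988438300/7 = 569776900
lcm(569776900, 1316) = 569776900·1316/gcd = 749826400400/28 = 26779514300

26779514300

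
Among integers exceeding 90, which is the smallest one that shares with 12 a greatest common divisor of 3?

93

gcd(k, 12) = 3 forces 3 | k; write k = 3s. Then gcd(3s, 3·4) = 3·gcd(s, 4), so need gcd(s, 4) = 1.
3s > 90 gives s ≥ 31. The least s ≥ 31 coprime to 4 is 31, so k = 3·31 = 93.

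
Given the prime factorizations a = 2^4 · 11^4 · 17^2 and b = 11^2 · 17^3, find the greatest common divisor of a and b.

min exponent per shared prime: 11^2 · 17^2 = 34969

34969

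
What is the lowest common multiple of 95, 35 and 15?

95 = 5 · 19; 35 = 5 · 7; 15 = 3 · 5
lcm takes max exponent of each prime: 3 · 5 · 7 · 19 = 1995

1995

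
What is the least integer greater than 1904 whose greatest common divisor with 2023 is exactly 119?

2023 = 119·17. Any k with gcd(k, 2023) = 119 is a multiple of 119, say 119s, with s coprime to 17.
Need s > 1904/119, so s ≥ 17. First s ≥ 17 with gcd(s, 17) = 1 is s = 18. Thus k = 119·18 = 2142.

2142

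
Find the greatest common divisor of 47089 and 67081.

49

47089 = 7² · 31²
67081 = 7² · 37²
Common: 7² = 49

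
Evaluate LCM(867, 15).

4335

gcd first: 867 = 57·15 + 12; 15 = 1·12 + 3; 12 = 4·3 + 0 → gcd = 3
lcm = 867·15/gcd = 13005/3 = 4335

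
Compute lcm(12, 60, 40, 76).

lcm(12, 60) = 12·60/gcd = 720/12 = 60
lcm(60, 40) = 60·40/gcd = 2400/20 = 120
lcm(120, 76) = 120·76/gcd = 9120/4 = 2280

2280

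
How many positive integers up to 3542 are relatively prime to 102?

Prime factors of 102: 2, 3, 17. Count integers ≤ 3542 divisible by none of them.
By inclusion–exclusion: 3542 − ⌊3542/2⌋ − ⌊3542/3⌋ − ⌊3542/17⌋ + ⌊3542/6⌋ + ⌊3542/34⌋ + ⌊3542/51⌋ − ⌊3542/102⌋ = 1112.

1112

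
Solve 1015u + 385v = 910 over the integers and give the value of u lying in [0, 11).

10

Euclid: 1015 = 2·385 + 245; 385 = 1·245 + 140; 245 = 1·140 + 105; 140 = 1·105 + 35; 105 = 3·35 + 0 → gcd = 35; 910 = 35·26.
Back-substitution yields 1015·(-3) + 385·(8) = 35, so one solution is u = -3·26 = -78, v = 8·26 = 208.
Solutions in u differ by 385/35 = 11; the one in [0, 11) is -78 mod 11 = 10.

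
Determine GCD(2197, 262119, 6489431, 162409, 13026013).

169

2197 = 13³; 262119 = 3 · 11 · 13² · 47; 6489431 = 13² · 19 · 43 · 47; 162409 = 13² · 31²; 13026013 = 7² · 11² · 13³
gcd takes min exponent of each prime: 13² = 169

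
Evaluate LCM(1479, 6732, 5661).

7223436

1479 = 3 · 17 · 29; 6732 = 2² · 3² · 11 · 17; 5661 = 3² · 17 · 37
lcm takes max exponent of each prime: 2² · 3² · 11 · 17 · 29 · 37 = 7223436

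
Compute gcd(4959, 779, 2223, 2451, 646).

19

gcd(4959, 779): 4959 = 6·779 + 285; 779 = 2·285 + 209; 285 = 1·209 + 76; 209 = 2·76 + 57; 76 = 1·57 + 19; 57 = 3·19 + 0 → 19
gcd(19, 2223): 2223 = 117·19 + 0 → 19
gcd(19, 2451): 2451 = 129·19 + 0 → 19
gcd(19, 646): 646 = 34·19 + 0 → 19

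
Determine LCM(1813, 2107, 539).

1813 = 7² · 37; 2107 = 7² · 43; 539 = 7² · 11
lcm takes max exponent of each prime: 7² · 11 · 37 · 43 = 857549

857549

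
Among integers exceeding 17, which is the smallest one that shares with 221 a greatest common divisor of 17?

gcd(a, 221) = 17 forces 17 | a; write a = 17s. Then gcd(17s, 17·13) = 17·gcd(s, 13), so need gcd(s, 13) = 1.
17s > 17 gives s ≥ 2. The least s ≥ 2 coprime to 13 is 2, so a = 17·2 = 34.

34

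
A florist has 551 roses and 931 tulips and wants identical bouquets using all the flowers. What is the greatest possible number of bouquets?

551 = 19 · 29
931 = 7² · 19
Common: 19 = 19

19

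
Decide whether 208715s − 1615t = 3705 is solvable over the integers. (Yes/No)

Yes

gcd(208715, 1615): 208715 = 129·1615 + 380; 1615 = 4·380 + 95; 380 = 4·95 + 0 → 95
95 divides 3705, so a solution exists.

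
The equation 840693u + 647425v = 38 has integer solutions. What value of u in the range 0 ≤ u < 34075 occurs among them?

31241

Euclid: 840693 = 1·647425 + 193268; 647425 = 3·193268 + 67621; 193268 = 2·67621 + 58026; 67621 = 1·58026 + 9595; 58026 = 6·9595 + 456; 9595 = 21·456 + 19; 456 = 24·19 + 0 → gcd = 19; 38 = 19·2.
Back-substitution yields 840693·(-1417) + 647425·(1840) = 19, so one solution is u = -1417·2 = -2834, v = 1840·2 = 3680.
Solutions in u differ by 647425/19 = 34075; the one in [0, 34075) is -2834 mod 34075 = 31241.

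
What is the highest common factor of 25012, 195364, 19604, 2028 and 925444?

676

25012 = 2² · 13² · 37; 195364 = 2² · 13² · 17²; 19604 = 2² · 13² · 29; 2028 = 2² · 3 · 13²; 925444 = 2² · 13² · 37²
gcd takes min exponent of each prime: 2² · 13² = 676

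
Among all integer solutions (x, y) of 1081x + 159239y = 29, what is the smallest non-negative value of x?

146276

Euclid: 159239 = 147·1081 + 332; 1081 = 3·332 + 85; 332 = 3·85 + 77; 85 = 1·77 + 8; 77 = 9·8 + 5; 8 = 1·5 + 3; 5 = 1·3 + 2; 3 = 1·2 + 1; 2 = 2·1 + 0 → gcd = 1; 29 = 1·29.
Back-substitution yields 1081·(59954) + 159239·(-407) = 1, so one solution is x = 59954·29 = 1738666, y = -407·29 = -11803.
Solutions in x differ by 159239/1 = 159239; the one in [0, 159239) is 1738666 mod 159239 = 146276.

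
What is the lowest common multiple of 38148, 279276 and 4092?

1618962972

38148 = 2² · 3 · 11 · 17²; 279276 = 2² · 3 · 17 · 37²; 4092 = 2² · 3 · 11 · 31
lcm takes max exponent of each prime: 2² · 3 · 11 · 17² · 31 · 37² = 1618962972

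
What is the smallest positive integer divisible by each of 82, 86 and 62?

82 = 2 · 41; 86 = 2 · 43; 62 = 2 · 31
lcm takes max exponent of each prime: 2 · 31 · 41 · 43 = 109306

109306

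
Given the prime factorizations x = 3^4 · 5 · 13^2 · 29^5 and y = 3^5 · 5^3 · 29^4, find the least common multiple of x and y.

105291419497875

max exponent per prime: 3^5 · 5^3 · 13^2 · 29^5 = 105291419497875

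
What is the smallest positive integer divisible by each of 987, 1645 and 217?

152985

987 = 3 · 7 · 47; 1645 = 5 · 7 · 47; 217 = 7 · 31
lcm takes max exponent of each prime: 3 · 5 · 7 · 31 · 47 = 152985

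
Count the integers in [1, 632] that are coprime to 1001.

455

Prime factors of 1001: 7, 11, 13. Count integers ≤ 632 divisible by none of them.
By inclusion–exclusion: 632 − ⌊632/7⌋ − ⌊632/11⌋ − ⌊632/13⌋ + ⌊632/77⌋ + ⌊632/91⌋ + ⌊632/143⌋ − ⌊632/1001⌋ = 455.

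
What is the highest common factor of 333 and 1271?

1

Euclid: 1271 = 3·333 + 272; 333 = 1·272 + 61; 272 = 4·61 + 28; 61 = 2·28 + 5; 28 = 5·5 + 3; 5 = 1·3 + 2; 3 = 1·2 + 1; 2 = 2·1 + 0. Last nonzero remainder: 1.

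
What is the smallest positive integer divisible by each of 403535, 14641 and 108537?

403535 = 5 · 11² · 23 · 29; 14641 = 11⁴; 108537 = 3 · 11² · 13 · 23
lcm takes max exponent of each prime: 3 · 5 · 11⁴ · 13 · 23 · 29 = 1904281665

1904281665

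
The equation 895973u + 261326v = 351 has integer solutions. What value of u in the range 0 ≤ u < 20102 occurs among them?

gcd(895973, 261326) = 13 (Euclid: 895973 = 3·261326 + 111995; 261326 = 2·111995 + 37336; 111995 = 2·37336 + 37323; 37336 = 1·37323 + 13; 37323 = 2871·13 + 0), and 13 | 351.
Extended Euclid: 895973·(-7) + 261326·(24) = 13. Scale by 27: u₀ = -189.
General solution u = u₀ + 20102t; reducing mod 20102 gives u = 19913 (and v = -68273).

19913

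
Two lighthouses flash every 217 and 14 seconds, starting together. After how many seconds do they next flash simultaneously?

434

217 = 7 · 31; 14 = 2 · 7
max exponents: 2 · 7 · 31 = 434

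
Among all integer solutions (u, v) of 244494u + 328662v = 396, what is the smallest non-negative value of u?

gcd(244494, 328662) = 18 (Euclid: 328662 = 1·244494 + 84168; 244494 = 2·84168 + 76158; 84168 = 1·76158 + 8010; 76158 = 9·8010 + 4068; 8010 = 1·4068 + 3942; 4068 = 1·3942 + 126; 3942 = 31·126 + 36; 126 = 3·36 + 18; 36 = 2·18 + 0), and 18 | 396.
Extended Euclid: 244494·(7837) + 328662·(-5830) = 18. Scale by 22: u₀ = 172414.
General solution u = u₀ + 18259t; reducing mod 18259 gives u = 8083 (and v = -6013).

8083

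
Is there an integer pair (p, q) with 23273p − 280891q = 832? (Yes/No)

gcd(23273, 280891): 280891 = 12·23273 + 1615; 23273 = 14·1615 + 663; 1615 = 2·663 + 289; 663 = 2·289 + 85; 289 = 3·85 + 34; 85 = 2·34 + 17; 34 = 2·17 + 0 → 17
17 does not divide 832, so a solution does not exist.

No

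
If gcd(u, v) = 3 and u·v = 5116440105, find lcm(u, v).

1705480035

Since gcd(u,v)·lcm(u,v) = uv, lcm = 5116440105/3 = 1705480035.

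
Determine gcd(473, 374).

Euclid: 473 = 1·374 + 99; 374 = 3·99 + 77; 99 = 1·77 + 22; 77 = 3·22 + 11; 22 = 2·11 + 0. Last nonzero remainder: 11.

11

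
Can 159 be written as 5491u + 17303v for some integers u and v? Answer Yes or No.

gcd(5491, 17303): 17303 = 3·5491 + 830; 5491 = 6·830 + 511; 830 = 1·511 + 319; 511 = 1·319 + 192; 319 = 1·192 + 127; 192 = 1·127 + 65; 127 = 1·65 + 62; 65 = 1·62 + 3; 62 = 20·3 + 2; 3 = 1·2 + 1; 2 = 2·1 + 0 → 1
1 divides 159, so a solution exists.

Yes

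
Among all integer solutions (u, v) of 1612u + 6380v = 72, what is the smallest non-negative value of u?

Euclid: 6380 = 3·1612 + 1544; 1612 = 1·1544 + 68; 1544 = 22·68 + 48; 68 = 1·48 + 20; 48 = 2·20 + 8; 20 = 2·8 + 4; 8 = 2·4 + 0 → gcd = 4; 72 = 4·18.
Back-substitution yields 1612·(657) + 6380·(-166) = 4, so one solution is u = 657·18 = 11826, v = -166·18 = -2988.
Solutions in u differ by 6380/4 = 1595; the one in [0, 1595) is 11826 mod 1595 = 661.

661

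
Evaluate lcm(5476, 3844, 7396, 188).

457321475708

5476 = 2² · 37²; 3844 = 2² · 31²; 7396 = 2² · 43²; 188 = 2² · 47
lcm takes max exponent of each prime: 2² · 31² · 37² · 43² · 47 = 457321475708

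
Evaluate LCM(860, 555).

95460

gcd first: 860 = 1·555 + 305; 555 = 1·305 + 250; 305 = 1·250 + 55; 250 = 4·55 + 30; 55 = 1·30 + 25; 30 = 1·25 + 5; 25 = 5·5 + 0 → gcd = 5
lcm = 860·555/gcd = 477300/5 = 95460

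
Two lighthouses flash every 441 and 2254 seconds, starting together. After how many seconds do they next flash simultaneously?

20286

441 = 3² · 7²; 2254 = 2 · 7² · 23
max exponents: 2 · 3² · 7² · 23 = 20286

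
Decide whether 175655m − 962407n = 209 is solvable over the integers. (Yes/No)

Yes

gcd(175655, 962407): 962407 = 5·175655 + 84132; 175655 = 2·84132 + 7391; 84132 = 11·7391 + 2831; 7391 = 2·2831 + 1729; 2831 = 1·1729 + 1102; 1729 = 1·1102 + 627; 1102 = 1·627 + 475; 627 = 1·475 + 152; 475 = 3·152 + 19; 152 = 8·19 + 0 → 19
19 divides 209, so a solution exists.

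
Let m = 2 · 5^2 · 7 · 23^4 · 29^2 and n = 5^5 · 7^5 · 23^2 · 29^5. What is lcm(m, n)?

602936465862014768750

max exponent per prime: 2 · 5^5 · 7^5 · 23^4 · 29^5 = 602936465862014768750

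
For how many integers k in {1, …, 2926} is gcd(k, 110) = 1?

1064

110 = 2·5·11. Inclusion–exclusion on these primes:
2926 − ⌊2926/2⌋ − ⌊2926/5⌋ − ⌊2926/11⌋ + ⌊2926/10⌋ + ⌊2926/22⌋ + ⌊2926/55⌋ − ⌊2926/110⌋ = 1064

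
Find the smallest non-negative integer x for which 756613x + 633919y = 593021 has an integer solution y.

Reduce mod 633919: 756613x ≡ 593021 (mod 633919). With g = gcd(756613, 633919) = 20449 dividing 593021, divide through: 37x ≡ 29 (mod 31).
Since gcd(37, 31) = 1, x ≡ 29·(37)⁻¹ ≡ 10 (mod 31). Smallest non-negative: 10.

10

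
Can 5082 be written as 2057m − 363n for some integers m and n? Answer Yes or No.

gcd(2057, 363): 2057 = 5·363 + 242; 363 = 1·242 + 121; 242 = 2·121 + 0 → 121
121 divides 5082, so a solution exists.

Yes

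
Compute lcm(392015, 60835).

392015 = 5 · 13 · 37 · 163; 60835 = 5 · 23³
max exponents: 5 · 13 · 23³ · 37 · 163 = 4769646505

4769646505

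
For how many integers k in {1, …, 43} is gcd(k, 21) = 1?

21 = 3·7. Inclusion–exclusion on these primes:
43 − ⌊43/3⌋ − ⌊43/7⌋ + ⌊43/21⌋ = 25

25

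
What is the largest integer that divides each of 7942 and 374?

22

Euclid: 7942 = 21·374 + 88; 374 = 4·88 + 22; 88 = 4·22 + 0. Last nonzero remainder: 22.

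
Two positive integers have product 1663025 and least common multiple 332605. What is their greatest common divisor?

5

From gcd × lcm = pq: gcd = 1663025 / 332605 = 5.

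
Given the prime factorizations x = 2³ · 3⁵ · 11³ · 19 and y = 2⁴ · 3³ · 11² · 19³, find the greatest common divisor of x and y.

min exponent per shared prime: 2³ · 3³ · 11² · 19 = 496584

496584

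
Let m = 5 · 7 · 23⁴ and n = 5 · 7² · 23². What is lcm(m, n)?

max exponent per prime: 5 · 7² · 23⁴ = 68561045

68561045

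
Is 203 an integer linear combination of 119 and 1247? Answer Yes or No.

Yes

gcd(119, 1247): 1247 = 10·119 + 57; 119 = 2·57 + 5; 57 = 11·5 + 2; 5 = 2·2 + 1; 2 = 2·1 + 0 → 1
1 divides 203, so a solution exists.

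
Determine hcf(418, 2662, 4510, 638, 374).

418 = 2 · 11 · 19; 2662 = 2 · 11³; 4510 = 2 · 5 · 11 · 41; 638 = 2 · 11 · 29; 374 = 2 · 11 · 17
gcd takes min exponent of each prime: 2 · 11 = 22

22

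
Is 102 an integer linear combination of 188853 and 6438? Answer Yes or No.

Yes

By Bézout, 188853m − 6438n = 102 has integer solutions iff gcd(188853, 6438) | 102.
Euclid: 188853 = 29·6438 + 2151; 6438 = 2·2151 + 2136; 2151 = 1·2136 + 15; 2136 = 142·15 + 6; 15 = 2·6 + 3; 6 = 2·3 + 0. gcd = 3; 102 mod 3 = 0. Yes.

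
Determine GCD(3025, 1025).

25

Euclid: 3025 = 2·1025 + 975; 1025 = 1·975 + 50; 975 = 19·50 + 25; 50 = 2·25 + 0. Last nonzero remainder: 25.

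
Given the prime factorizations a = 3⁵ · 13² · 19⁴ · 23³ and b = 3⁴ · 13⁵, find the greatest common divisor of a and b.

13689

min exponent per shared prime: 3⁴ · 13² = 13689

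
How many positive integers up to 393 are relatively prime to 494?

Prime factors of 494: 2, 13, 19. Count integers ≤ 393 divisible by none of them.
By inclusion–exclusion: 393 − ⌊393/2⌋ − ⌊393/13⌋ − ⌊393/19⌋ + ⌊393/26⌋ + ⌊393/38⌋ + ⌊393/247⌋ − ⌊393/494⌋ = 173.

173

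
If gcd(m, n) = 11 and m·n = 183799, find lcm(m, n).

16709

gcd·lcm = product, so lcm = 183799/11 = 16709.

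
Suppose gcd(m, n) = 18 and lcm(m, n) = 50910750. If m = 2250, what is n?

m·n = gcd·lcm = 18·50910750 = 916393500, so n = 916393500/2250 = 407286.

407286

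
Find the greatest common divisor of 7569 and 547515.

9

Euclid: 547515 = 72·7569 + 2547; 7569 = 2·2547 + 2475; 2547 = 1·2475 + 72; 2475 = 34·72 + 27; 72 = 2·27 + 18; 27 = 1·18 + 9; 18 = 2·9 + 0. Last nonzero remainder: 9.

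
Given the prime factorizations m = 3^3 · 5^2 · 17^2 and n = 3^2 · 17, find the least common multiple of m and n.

max exponent per prime: 3^3 · 5^2 · 17^2 = 195075

195075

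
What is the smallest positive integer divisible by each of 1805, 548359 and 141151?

lcm(1805, 548359) = 1805·548359/gcd = 989787995/361 = 2741795
lcm(2741795, 141151) = 2741795·141151/gcd = 387007106045/361 = 1072041845

1072041845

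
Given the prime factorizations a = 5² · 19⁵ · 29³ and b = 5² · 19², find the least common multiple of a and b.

max exponent per prime: 5² · 19⁵ · 29³ = 1509739462775

1509739462775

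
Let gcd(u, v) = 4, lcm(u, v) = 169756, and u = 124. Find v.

5476

Using uv = gcd(u,v)·lcm(u,v) = 4·169756 = 679024, we get v = 679024/124 = 5476.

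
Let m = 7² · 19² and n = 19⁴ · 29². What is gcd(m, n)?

361

min exponent per shared prime: 19² = 361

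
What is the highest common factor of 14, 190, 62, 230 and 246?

14 = 2 · 7; 190 = 2 · 5 · 19; 62 = 2 · 31; 230 = 2 · 5 · 23; 246 = 2 · 3 · 41
gcd takes min exponent of each prime: 2 = 2

2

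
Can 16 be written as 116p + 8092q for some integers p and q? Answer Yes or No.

Yes

By Bézout, 116p + 8092q = 16 has integer solutions iff gcd(116, 8092) | 16.
Euclid: 8092 = 69·116 + 88; 116 = 1·88 + 28; 88 = 3·28 + 4; 28 = 7·4 + 0. gcd = 4; 16 mod 4 = 0. Yes.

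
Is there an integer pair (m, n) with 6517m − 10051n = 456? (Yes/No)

gcd(6517, 10051): 10051 = 1·6517 + 3534; 6517 = 1·3534 + 2983; 3534 = 1·2983 + 551; 2983 = 5·551 + 228; 551 = 2·228 + 95; 228 = 2·95 + 38; 95 = 2·38 + 19; 38 = 2·19 + 0 → 19
19 divides 456, so a solution exists.

Yes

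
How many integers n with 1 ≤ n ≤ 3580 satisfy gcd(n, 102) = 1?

1123

102 = 2·3·17. Inclusion–exclusion on these primes:
3580 − ⌊3580/2⌋ − ⌊3580/3⌋ − ⌊3580/17⌋ + ⌊3580/6⌋ + ⌊3580/34⌋ + ⌊3580/51⌋ − ⌊3580/102⌋ = 1123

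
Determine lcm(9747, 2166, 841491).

9747 = 3³ · 19²; 2166 = 2 · 3 · 19²; 841491 = 3² · 7 · 19² · 37
lcm takes max exponent of each prime: 2 · 3³ · 7 · 19² · 37 = 5048946

5048946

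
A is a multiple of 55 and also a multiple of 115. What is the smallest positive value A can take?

55 = 5 · 11; 115 = 5 · 23
max exponents: 5 · 11 · 23 = 1265

1265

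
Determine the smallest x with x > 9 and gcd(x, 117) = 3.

12

117 = 3·39. Any x with gcd(x, 117) = 3 is a multiple of 3, say 3s, with s coprime to 39.
Need s > 9/3, so s ≥ 4. First s ≥ 4 with gcd(s, 39) = 1 is s = 4. Thus x = 3·4 = 12.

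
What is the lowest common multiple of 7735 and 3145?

7735 = 5 · 7 · 13 · 17; 3145 = 5 · 17 · 37
max exponents: 5 · 7 · 13 · 17 · 37 = 286195

286195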